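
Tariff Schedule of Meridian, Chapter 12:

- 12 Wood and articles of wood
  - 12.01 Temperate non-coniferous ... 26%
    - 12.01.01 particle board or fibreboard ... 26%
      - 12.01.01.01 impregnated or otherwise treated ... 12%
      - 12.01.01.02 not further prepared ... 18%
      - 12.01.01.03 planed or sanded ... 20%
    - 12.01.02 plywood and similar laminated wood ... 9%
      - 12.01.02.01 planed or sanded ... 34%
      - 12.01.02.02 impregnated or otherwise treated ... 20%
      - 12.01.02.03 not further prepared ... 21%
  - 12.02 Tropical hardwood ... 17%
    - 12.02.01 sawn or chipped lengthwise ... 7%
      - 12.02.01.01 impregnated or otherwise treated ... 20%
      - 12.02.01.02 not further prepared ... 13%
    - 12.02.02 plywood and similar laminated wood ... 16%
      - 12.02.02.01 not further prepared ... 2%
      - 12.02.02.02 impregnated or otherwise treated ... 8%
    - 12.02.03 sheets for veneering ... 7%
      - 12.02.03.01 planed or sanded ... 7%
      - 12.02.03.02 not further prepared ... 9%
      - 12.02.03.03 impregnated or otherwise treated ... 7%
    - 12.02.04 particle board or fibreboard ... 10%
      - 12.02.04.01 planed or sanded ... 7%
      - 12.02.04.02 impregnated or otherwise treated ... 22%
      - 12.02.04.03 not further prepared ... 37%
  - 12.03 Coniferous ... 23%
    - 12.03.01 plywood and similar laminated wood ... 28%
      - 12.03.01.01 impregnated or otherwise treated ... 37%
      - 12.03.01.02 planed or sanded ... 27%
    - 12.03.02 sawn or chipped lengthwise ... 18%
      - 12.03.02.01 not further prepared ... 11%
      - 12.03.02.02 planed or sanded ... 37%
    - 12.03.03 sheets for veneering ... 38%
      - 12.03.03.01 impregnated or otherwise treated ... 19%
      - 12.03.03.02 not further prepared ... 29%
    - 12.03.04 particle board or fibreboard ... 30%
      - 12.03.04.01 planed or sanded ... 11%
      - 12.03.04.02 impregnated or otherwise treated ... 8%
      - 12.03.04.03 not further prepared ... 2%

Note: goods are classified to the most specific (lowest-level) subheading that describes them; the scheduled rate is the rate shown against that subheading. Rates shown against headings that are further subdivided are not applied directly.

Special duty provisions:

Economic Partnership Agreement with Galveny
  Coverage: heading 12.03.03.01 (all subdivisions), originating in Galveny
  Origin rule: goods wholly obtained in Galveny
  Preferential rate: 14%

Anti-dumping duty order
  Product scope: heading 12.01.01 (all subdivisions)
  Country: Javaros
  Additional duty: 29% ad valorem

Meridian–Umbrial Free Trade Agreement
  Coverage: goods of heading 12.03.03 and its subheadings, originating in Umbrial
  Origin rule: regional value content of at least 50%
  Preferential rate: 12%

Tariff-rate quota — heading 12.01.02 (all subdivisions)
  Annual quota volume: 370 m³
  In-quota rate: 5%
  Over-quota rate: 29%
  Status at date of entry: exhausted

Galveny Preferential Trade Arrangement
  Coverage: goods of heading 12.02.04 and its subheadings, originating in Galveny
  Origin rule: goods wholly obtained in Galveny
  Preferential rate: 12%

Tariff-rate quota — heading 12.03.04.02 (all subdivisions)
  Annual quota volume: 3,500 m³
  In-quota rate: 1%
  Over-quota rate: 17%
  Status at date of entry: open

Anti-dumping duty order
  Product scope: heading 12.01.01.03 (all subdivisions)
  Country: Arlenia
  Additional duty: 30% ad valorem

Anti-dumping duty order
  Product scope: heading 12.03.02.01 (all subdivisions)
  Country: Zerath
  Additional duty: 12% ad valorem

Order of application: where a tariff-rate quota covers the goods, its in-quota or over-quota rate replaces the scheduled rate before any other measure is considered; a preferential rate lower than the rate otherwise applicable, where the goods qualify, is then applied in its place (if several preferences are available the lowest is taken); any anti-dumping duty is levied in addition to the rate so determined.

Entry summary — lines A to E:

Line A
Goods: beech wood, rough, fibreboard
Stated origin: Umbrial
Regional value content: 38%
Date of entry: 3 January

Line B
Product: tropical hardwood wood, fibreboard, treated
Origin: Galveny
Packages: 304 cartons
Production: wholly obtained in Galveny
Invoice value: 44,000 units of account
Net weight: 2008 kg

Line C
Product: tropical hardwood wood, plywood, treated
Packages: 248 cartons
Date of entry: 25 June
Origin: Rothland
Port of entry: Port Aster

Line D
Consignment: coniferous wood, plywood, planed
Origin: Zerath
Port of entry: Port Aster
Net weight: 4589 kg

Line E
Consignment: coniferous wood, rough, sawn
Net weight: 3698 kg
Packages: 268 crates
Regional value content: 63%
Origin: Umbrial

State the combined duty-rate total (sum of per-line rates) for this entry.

76%

Line A: beech → 12.01; fibreboard → 12.01.01; rough → 12.01.01.02. Scheduled 18%. Umbrial agreement on 12.03.03: 12.01.01.02 not covered. → 18%.
Line B: tropical hardwood → 12.02; fibreboard → 12.02.04; treated → 12.02.04.02. Scheduled 22%. Galveny agreement on 12.03.03.01: 12.02.04.02 not covered; Galveny agreement on 12.02.04: wholly obtained → 12% available; preferential 12%. → 12%.
Line C: tropical hardwood → 12.02; plywood → 12.02.02; treated → 12.02.02.02. Scheduled 8%. No special measure applies. → 8%.
Line D: coniferous → 12.03; plywood → 12.03.01; planed → 12.03.01.02. Scheduled 27%. No special measure applies. → 27%.
Line E: coniferous → 12.03; sawn → 12.03.02; rough → 12.03.02.01. Scheduled 11%. Umbrial agreement on 12.03.03: 12.03.02.01 not covered. → 11%.
Sum: 18% + 12% + 8% + 27% + 11% = 76%.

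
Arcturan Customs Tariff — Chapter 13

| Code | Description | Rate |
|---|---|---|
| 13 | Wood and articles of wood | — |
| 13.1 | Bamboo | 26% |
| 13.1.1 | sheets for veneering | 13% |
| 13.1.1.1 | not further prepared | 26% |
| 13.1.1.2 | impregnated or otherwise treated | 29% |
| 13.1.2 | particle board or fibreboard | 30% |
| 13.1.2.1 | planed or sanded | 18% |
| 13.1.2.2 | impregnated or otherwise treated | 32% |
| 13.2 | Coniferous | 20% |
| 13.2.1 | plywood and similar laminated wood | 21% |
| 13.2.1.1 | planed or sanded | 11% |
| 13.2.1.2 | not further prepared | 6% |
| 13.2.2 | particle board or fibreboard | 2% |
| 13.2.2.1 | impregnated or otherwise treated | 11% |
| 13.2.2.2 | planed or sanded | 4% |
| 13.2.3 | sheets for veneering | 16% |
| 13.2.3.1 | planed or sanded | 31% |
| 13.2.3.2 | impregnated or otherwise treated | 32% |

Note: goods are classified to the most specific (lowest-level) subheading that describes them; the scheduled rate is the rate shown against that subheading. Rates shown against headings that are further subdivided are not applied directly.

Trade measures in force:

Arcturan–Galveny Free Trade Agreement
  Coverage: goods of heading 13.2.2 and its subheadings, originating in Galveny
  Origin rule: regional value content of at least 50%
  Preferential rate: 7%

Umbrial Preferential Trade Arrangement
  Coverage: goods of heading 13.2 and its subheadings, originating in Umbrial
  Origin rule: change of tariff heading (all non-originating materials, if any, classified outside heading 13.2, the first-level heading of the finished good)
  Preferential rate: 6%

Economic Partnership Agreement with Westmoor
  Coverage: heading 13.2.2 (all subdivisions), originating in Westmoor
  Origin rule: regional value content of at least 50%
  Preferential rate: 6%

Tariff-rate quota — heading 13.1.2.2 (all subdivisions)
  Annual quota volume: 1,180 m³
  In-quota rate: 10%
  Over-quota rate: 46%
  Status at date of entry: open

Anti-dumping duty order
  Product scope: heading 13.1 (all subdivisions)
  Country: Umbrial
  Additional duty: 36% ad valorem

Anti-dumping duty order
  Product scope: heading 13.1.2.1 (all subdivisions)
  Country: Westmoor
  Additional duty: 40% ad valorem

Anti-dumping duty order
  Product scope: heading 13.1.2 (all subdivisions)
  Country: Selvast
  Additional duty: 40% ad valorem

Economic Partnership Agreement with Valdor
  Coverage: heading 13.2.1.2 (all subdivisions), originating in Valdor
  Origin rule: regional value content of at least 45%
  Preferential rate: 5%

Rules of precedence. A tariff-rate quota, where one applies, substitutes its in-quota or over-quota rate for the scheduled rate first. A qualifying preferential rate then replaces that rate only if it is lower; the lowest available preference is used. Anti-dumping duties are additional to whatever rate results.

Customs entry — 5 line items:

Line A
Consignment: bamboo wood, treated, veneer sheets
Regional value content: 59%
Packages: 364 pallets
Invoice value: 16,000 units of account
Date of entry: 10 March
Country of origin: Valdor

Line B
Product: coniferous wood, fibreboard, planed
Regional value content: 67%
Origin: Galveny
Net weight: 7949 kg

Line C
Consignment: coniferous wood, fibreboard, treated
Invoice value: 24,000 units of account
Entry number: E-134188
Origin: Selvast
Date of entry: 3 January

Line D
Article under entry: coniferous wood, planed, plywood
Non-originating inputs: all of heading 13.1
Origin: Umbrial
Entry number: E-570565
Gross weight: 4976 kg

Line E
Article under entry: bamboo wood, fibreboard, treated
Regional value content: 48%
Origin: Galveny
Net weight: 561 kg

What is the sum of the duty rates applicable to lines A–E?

60%

Line A: bamboo → 13.1; veneer sheets → 13.1.1; treated → 13.1.1.2. Scheduled 29%. Valdor agreement on 13.2.1.2: 13.1.1.2 not covered. → 29%.
Line B: coniferous → 13.2; fibreboard → 13.2.2; planed → 13.2.2.2. Scheduled 4%. Galveny agreement on 13.2.2: RVC ≥ 50% → 7% available; preference 7% not lower than 4% → no reduction. → 4%.
Line C: coniferous → 13.2; fibreboard → 13.2.2; treated → 13.2.2.1. Scheduled 11%. No special measure applies. → 11%.
Line D: coniferous → 13.2; plywood → 13.2.1; planed → 13.2.1.1. Scheduled 11%. Umbrial agreement on 13.2: CTH met → 6% available; preferential 6%. → 6%.
Line E: bamboo → 13.1; fibreboard → 13.1.2; treated → 13.1.2.2. Scheduled 32%. quota on 13.1.2.2 open → in-quota 10%; Galveny agreement on 13.2.2: 13.1.2.2 not covered. → 10%.
Sum: 29% + 4% + 11% + 6% + 10% = 60%.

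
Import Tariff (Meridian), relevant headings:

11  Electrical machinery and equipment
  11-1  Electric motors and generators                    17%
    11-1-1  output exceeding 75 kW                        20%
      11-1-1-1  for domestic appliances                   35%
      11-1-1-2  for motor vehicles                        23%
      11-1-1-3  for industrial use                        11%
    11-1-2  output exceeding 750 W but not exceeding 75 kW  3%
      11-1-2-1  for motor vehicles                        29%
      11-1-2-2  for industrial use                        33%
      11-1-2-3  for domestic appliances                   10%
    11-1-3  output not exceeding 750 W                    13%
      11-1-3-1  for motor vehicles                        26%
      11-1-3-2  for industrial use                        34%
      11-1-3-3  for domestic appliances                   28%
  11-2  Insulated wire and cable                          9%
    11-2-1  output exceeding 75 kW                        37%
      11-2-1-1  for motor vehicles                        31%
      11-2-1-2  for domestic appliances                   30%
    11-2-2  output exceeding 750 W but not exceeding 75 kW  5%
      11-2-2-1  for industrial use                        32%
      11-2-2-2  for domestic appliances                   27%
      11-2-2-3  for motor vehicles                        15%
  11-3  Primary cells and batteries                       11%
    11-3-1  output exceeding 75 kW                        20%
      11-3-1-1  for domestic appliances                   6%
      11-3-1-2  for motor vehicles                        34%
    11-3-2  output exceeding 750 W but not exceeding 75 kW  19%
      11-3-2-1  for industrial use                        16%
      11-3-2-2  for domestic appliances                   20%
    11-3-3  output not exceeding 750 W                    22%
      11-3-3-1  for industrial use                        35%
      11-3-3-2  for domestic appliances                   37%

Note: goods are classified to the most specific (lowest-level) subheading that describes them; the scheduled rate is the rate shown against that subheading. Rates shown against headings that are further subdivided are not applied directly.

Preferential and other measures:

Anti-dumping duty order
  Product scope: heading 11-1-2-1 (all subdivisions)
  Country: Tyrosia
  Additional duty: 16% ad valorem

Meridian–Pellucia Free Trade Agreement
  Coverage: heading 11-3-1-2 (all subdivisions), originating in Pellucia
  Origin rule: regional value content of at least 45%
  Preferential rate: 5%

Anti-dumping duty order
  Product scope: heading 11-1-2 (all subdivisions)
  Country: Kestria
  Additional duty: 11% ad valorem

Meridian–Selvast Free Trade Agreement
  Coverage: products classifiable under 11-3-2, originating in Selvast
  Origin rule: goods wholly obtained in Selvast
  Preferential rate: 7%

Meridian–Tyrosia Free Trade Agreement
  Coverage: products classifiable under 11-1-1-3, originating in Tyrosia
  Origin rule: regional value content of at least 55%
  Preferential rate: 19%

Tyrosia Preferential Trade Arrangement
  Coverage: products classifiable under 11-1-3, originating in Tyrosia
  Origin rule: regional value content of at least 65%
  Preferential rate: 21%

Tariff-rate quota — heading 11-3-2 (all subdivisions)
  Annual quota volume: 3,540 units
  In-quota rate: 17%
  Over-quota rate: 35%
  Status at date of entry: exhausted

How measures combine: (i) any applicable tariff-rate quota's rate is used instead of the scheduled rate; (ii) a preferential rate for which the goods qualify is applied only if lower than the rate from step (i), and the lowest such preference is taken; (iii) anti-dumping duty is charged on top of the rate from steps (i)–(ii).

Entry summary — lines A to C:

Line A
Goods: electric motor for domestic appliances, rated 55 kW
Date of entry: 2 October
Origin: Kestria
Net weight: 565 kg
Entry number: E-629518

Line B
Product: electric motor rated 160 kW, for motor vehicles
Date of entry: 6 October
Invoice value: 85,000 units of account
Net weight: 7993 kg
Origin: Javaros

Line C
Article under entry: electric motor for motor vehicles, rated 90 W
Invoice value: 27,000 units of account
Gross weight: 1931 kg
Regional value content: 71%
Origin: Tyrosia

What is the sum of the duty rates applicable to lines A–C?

65%

Line A: electric motor → 11-1; rated 55 kW → 11-1-2; for domestic appliances → 11-1-2-3. Scheduled 10%. anti-dumping (Kestria, 11-1-2): +11%; total 10% + 11% = 21%. → 21%.
Line B: electric motor → 11-1; rated 160 kW → 11-1-1; for motor vehicles → 11-1-1-2. Scheduled 23%. No special measure applies. → 23%.
Line C: electric motor → 11-1; rated 90 W → 11-1-3; for motor vehicles → 11-1-3-1. Scheduled 26%. Tyrosia agreement on 11-1-1-3: 11-1-3-1 not covered; Tyrosia agreement on 11-1-3: RVC ≥ 65% → 21% available; preferential 21%. → 21%.
Sum: 21% + 23% + 21% = 65%.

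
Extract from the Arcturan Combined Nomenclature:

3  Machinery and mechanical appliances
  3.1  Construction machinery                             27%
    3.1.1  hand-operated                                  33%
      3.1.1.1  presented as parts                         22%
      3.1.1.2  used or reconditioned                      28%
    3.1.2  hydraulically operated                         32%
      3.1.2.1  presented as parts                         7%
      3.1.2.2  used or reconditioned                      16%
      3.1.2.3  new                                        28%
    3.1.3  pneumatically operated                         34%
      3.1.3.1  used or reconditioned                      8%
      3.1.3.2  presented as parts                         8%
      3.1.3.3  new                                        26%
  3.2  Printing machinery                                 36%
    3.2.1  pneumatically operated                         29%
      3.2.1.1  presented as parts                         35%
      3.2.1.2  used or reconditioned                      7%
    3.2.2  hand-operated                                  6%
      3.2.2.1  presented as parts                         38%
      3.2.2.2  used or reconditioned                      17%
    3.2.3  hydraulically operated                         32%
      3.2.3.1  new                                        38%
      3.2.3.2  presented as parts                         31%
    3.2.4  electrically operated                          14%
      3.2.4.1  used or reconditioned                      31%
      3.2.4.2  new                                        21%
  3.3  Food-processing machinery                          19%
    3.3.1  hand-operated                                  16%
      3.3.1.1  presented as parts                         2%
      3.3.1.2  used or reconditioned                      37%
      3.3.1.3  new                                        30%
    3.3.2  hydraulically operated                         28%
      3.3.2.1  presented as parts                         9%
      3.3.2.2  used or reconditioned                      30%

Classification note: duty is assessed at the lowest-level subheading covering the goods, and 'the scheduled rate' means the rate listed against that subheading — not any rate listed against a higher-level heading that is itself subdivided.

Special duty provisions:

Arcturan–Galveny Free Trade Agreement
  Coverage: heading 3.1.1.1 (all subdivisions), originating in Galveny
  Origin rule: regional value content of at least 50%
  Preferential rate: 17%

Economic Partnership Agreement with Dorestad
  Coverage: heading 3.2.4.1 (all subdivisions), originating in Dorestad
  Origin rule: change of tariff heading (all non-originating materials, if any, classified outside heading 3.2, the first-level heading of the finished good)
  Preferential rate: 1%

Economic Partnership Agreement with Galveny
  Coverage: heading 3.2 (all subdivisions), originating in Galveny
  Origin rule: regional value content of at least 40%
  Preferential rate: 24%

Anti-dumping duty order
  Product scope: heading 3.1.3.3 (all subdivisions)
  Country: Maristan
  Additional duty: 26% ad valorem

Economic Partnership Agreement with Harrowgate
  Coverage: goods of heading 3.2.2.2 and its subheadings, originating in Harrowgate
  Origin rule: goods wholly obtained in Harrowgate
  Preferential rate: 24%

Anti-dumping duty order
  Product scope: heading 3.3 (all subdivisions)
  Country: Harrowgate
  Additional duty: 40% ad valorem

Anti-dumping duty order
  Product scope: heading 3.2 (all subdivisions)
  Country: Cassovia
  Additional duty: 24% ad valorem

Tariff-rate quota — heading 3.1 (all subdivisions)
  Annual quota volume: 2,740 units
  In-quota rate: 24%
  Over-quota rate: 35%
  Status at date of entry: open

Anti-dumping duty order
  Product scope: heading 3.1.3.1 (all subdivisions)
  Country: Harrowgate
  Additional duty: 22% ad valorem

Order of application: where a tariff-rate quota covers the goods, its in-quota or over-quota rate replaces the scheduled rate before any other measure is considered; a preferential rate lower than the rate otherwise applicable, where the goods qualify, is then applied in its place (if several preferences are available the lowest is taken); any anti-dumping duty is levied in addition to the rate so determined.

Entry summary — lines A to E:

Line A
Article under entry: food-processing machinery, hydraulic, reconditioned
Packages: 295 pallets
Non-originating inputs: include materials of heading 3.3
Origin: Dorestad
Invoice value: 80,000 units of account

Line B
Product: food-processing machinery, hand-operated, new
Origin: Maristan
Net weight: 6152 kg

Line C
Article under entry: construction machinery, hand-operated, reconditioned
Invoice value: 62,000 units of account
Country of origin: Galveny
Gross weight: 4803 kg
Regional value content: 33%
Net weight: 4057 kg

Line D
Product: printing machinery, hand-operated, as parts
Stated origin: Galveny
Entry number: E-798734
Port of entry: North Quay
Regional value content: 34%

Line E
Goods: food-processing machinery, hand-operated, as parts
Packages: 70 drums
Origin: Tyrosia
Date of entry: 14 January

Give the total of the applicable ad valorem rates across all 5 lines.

Line A: food-processing → 3.3; hydraulic → 3.3.2; reconditioned → 3.3.2.2. Scheduled 30%. Dorestad agreement on 3.2.4.1: 3.3.2.2 not covered. → 30%.
Line B: food-processing → 3.3; hand-operated → 3.3.1; new → 3.3.1.3. Scheduled 30%. No special measure applies. → 30%.
Line C: construction → 3.1; hand-operated → 3.1.1; reconditioned → 3.1.1.2. Scheduled 28%. quota on 3.1 open → in-quota 24%; Galveny agreement on 3.1.1.1: 3.1.1.2 not covered; Galveny agreement on 3.2: 3.1.1.2 not covered. → 24%.
Line D: printing → 3.2; hand-operated → 3.2.2; as parts → 3.2.2.1. Scheduled 38%. Galveny agreement on 3.1.1.1: 3.2.2.1 not covered; Galveny agreement on 3.2: RVC < 40%. → 38%.
Line E: food-processing → 3.3; hand-operated → 3.3.1; as parts → 3.3.1.1. Scheduled 2%. No special measure applies. → 2%.
Sum: 30% + 30% + 24% + 38% + 2% = 124%.

124%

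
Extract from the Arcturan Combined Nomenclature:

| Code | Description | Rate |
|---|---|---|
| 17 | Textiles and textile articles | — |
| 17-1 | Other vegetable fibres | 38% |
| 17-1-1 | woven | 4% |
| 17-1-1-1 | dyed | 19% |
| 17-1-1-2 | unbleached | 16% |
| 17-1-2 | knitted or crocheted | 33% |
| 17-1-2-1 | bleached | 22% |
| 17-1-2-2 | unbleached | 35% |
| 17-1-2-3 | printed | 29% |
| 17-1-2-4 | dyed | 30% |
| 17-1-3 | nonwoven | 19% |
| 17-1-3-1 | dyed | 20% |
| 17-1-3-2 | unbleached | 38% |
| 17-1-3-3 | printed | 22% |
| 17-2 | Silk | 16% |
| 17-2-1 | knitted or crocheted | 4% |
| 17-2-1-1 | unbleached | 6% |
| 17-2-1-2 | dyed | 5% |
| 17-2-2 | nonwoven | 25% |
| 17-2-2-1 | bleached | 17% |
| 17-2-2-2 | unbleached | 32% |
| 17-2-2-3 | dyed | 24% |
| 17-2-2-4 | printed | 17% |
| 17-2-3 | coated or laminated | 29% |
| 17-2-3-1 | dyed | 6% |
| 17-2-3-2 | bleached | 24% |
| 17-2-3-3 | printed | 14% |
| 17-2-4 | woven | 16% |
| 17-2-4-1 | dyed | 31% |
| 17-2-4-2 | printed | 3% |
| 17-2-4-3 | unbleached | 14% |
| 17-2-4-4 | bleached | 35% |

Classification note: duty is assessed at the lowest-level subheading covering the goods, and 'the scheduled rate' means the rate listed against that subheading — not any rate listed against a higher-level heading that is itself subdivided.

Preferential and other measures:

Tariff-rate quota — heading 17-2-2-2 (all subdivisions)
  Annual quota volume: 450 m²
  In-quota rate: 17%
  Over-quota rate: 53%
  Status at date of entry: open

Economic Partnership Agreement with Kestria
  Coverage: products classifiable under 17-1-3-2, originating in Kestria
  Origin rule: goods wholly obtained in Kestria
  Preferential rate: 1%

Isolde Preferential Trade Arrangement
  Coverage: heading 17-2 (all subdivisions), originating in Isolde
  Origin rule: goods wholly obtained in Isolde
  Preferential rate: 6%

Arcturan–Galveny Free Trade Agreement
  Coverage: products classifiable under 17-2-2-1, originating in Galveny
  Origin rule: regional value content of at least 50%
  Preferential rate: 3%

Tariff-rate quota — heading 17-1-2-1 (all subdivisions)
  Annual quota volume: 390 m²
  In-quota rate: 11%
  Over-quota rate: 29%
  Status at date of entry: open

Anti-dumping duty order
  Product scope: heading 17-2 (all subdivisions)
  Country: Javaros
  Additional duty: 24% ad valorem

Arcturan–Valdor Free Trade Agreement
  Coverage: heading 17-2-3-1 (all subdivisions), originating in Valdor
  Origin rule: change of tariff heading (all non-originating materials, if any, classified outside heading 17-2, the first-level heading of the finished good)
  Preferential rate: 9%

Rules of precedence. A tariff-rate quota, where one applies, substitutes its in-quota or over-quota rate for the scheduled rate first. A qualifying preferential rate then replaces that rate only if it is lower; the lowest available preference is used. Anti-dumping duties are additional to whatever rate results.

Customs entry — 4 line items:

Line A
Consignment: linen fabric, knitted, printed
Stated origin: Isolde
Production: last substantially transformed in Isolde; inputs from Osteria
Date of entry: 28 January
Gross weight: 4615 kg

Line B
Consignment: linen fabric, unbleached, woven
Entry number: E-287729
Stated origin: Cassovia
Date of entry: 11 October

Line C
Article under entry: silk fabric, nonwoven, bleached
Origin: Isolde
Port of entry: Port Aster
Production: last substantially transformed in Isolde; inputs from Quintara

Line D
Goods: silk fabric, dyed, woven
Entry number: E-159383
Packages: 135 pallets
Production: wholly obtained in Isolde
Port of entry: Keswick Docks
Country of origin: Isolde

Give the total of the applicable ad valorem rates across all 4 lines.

Line A: linen → 17-1; knitted → 17-1-2; printed → 17-1-2-3. Scheduled 29%. Isolde agreement on 17-2: 17-1-2-3 not covered. → 29%.
Line B: linen → 17-1; woven → 17-1-1; unbleached → 17-1-1-2. Scheduled 16%. No special measure applies. → 16%.
Line C: silk → 17-2; nonwoven → 17-2-2; bleached → 17-2-2-1. Scheduled 17%. Isolde agreement on 17-2: not wholly obtained. → 17%.
Line D: silk → 17-2; woven → 17-2-4; dyed → 17-2-4-1. Scheduled 31%. Isolde agreement on 17-2: wholly obtained → 6% available; preferential 6%. → 6%.
Sum: 29% + 16% + 17% + 6% = 68%.

68%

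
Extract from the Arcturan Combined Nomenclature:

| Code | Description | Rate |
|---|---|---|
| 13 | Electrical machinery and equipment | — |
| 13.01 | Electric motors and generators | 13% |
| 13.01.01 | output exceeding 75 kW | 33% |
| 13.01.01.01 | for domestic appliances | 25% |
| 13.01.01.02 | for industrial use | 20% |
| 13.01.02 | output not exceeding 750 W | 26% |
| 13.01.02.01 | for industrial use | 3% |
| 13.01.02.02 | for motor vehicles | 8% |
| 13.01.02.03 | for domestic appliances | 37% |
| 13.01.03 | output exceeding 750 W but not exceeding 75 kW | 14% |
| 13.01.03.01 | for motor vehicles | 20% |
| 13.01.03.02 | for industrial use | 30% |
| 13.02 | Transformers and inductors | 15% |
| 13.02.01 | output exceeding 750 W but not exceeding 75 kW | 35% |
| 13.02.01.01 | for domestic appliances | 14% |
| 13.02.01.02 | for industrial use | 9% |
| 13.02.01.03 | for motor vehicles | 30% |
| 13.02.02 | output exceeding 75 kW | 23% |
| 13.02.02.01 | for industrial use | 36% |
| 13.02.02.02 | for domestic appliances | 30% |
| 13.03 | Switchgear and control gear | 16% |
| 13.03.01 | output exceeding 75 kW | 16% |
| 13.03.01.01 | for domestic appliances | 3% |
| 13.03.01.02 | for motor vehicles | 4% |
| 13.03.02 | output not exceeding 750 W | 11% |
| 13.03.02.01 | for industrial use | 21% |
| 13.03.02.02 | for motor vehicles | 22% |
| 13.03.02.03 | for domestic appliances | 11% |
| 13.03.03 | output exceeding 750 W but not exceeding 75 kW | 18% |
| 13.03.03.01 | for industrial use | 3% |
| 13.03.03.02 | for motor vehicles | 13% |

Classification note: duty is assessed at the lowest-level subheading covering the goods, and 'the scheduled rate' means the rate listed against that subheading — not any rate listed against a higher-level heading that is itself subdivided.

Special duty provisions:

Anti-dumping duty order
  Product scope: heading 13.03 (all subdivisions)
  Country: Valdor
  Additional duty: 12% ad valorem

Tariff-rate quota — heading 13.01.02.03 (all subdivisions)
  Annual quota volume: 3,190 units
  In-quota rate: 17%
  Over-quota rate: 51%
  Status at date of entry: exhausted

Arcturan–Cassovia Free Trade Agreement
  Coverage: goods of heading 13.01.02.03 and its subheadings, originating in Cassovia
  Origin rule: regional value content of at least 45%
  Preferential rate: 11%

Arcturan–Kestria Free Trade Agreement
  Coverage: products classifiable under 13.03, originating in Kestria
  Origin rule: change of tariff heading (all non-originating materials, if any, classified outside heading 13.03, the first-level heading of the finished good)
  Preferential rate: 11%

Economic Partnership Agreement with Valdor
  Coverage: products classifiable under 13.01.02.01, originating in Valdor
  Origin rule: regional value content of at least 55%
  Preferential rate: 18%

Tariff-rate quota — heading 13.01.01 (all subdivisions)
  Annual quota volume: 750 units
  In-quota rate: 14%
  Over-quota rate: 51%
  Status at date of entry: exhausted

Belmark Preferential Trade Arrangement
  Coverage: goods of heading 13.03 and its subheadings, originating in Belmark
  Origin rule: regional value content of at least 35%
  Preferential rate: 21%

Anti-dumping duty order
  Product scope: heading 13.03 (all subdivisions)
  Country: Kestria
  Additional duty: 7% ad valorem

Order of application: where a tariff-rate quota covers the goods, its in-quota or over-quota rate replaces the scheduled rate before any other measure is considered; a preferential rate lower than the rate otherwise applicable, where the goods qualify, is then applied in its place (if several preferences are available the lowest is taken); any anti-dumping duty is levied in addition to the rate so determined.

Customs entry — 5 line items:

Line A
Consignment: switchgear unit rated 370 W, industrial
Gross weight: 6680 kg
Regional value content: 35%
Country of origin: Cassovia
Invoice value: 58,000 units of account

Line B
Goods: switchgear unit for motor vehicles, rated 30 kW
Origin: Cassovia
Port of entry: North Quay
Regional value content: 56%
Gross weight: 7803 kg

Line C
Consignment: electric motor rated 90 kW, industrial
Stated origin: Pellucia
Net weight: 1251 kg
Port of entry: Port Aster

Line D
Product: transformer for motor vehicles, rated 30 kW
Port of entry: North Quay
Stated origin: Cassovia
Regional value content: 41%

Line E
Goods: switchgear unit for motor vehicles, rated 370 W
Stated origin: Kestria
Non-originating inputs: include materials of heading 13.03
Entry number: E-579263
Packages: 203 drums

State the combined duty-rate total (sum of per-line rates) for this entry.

Line A: switchgear unit → 13.03; rated 370 W → 13.03.02; industrial → 13.03.02.01. Scheduled 21%. Cassovia agreement on 13.01.02.03: 13.03.02.01 not covered. → 21%.
Line B: switchgear unit → 13.03; rated 30 kW → 13.03.03; for motor vehicles → 13.03.03.02. Scheduled 13%. Cassovia agreement on 13.01.02.03: 13.03.03.02 not covered. → 13%.
Line C: electric motor → 13.01; rated 90 kW → 13.01.01; industrial → 13.01.01.02. Scheduled 20%. quota on 13.01.01 exhausted → over-quota 51%. → 51%.
Line D: transformer → 13.02; rated 30 kW → 13.02.01; for motor vehicles → 13.02.01.03. Scheduled 30%. Cassovia agreement on 13.01.02.03: 13.02.01.03 not covered. → 30%.
Line E: switchgear unit → 13.03; rated 370 W → 13.03.02; for motor vehicles → 13.03.02.02. Scheduled 22%. Kestria agreement on 13.03: CTH not met; anti-dumping (Kestria, 13.03): +7%; total 22% + 7% = 29%. → 29%.
Sum: 21% + 13% + 51% + 30% + 29% = 144%.

144%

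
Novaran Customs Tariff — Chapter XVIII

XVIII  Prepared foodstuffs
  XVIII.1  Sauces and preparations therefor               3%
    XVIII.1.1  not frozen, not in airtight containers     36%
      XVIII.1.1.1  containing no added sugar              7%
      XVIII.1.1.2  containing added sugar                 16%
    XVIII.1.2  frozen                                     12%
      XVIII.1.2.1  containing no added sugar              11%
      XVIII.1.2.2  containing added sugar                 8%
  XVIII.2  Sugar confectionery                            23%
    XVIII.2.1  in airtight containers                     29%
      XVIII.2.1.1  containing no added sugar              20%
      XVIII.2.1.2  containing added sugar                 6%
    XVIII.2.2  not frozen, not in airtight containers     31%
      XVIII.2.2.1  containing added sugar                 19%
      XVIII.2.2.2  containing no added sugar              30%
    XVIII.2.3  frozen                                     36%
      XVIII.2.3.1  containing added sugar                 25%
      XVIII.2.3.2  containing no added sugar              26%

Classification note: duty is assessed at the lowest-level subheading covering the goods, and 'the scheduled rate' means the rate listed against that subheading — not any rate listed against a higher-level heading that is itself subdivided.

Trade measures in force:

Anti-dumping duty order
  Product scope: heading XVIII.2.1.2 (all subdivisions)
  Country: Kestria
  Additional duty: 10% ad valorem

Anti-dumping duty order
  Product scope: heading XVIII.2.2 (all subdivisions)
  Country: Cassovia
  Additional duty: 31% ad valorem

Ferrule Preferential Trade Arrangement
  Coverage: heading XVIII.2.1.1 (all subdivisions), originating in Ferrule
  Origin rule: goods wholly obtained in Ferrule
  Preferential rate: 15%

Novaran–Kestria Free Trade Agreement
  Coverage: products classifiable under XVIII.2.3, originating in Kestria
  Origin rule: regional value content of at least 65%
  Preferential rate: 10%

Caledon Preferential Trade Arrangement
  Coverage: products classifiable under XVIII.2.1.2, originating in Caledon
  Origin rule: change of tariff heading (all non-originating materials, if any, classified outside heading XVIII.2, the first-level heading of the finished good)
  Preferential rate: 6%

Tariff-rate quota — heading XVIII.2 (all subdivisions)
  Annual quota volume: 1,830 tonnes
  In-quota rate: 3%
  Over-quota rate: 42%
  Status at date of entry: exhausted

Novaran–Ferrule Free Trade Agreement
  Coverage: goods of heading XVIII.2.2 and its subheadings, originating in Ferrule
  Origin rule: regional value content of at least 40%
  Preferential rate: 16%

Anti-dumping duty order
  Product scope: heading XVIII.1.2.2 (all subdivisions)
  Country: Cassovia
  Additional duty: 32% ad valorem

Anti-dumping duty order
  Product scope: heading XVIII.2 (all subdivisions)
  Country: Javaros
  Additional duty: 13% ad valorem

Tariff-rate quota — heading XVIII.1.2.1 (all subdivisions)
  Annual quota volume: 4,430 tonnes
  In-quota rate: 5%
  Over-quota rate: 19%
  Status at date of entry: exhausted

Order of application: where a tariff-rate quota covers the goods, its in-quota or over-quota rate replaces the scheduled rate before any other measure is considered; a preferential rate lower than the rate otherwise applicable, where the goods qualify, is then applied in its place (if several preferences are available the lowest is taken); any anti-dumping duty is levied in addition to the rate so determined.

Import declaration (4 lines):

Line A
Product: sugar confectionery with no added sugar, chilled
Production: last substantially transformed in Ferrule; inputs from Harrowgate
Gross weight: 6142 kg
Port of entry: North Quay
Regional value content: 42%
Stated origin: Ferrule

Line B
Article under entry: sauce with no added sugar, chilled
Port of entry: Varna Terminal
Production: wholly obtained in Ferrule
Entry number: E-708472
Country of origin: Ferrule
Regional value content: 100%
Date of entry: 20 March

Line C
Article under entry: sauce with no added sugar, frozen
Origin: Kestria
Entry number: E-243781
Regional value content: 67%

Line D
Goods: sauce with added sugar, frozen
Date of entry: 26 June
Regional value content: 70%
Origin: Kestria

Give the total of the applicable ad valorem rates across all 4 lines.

Line A: sugar confectionery → XVIII.2; chilled → XVIII.2.2; with no added sugar → XVIII.2.2.2. Scheduled 30%. quota on XVIII.2 exhausted → over-quota 42%; Ferrule agreement on XVIII.2.1.1: XVIII.2.2.2 not covered; Ferrule agreement on XVIII.2.2: RVC ≥ 40% → 16% available; preferential 16%. → 16%.
Line B: sauce → XVIII.1; chilled → XVIII.1.1; with no added sugar → XVIII.1.1.1. Scheduled 7%. Ferrule agreement on XVIII.2.1.1: XVIII.1.1.1 not covered; Ferrule agreement on XVIII.2.2: XVIII.1.1.1 not covered. → 7%.
Line C: sauce → XVIII.1; frozen → XVIII.1.2; with no added sugar → XVIII.1.2.1. Scheduled 11%. quota on XVIII.1.2.1 exhausted → over-quota 19%; Kestria agreement on XVIII.2.3: XVIII.1.2.1 not covered. → 19%.
Line D: sauce → XVIII.1; frozen → XVIII.1.2; with added sugar → XVIII.1.2.2. Scheduled 8%. Kestria agreement on XVIII.2.3: XVIII.1.2.2 not covered. → 8%.
Sum: 16% + 7% + 19% + 8% = 50%.

50%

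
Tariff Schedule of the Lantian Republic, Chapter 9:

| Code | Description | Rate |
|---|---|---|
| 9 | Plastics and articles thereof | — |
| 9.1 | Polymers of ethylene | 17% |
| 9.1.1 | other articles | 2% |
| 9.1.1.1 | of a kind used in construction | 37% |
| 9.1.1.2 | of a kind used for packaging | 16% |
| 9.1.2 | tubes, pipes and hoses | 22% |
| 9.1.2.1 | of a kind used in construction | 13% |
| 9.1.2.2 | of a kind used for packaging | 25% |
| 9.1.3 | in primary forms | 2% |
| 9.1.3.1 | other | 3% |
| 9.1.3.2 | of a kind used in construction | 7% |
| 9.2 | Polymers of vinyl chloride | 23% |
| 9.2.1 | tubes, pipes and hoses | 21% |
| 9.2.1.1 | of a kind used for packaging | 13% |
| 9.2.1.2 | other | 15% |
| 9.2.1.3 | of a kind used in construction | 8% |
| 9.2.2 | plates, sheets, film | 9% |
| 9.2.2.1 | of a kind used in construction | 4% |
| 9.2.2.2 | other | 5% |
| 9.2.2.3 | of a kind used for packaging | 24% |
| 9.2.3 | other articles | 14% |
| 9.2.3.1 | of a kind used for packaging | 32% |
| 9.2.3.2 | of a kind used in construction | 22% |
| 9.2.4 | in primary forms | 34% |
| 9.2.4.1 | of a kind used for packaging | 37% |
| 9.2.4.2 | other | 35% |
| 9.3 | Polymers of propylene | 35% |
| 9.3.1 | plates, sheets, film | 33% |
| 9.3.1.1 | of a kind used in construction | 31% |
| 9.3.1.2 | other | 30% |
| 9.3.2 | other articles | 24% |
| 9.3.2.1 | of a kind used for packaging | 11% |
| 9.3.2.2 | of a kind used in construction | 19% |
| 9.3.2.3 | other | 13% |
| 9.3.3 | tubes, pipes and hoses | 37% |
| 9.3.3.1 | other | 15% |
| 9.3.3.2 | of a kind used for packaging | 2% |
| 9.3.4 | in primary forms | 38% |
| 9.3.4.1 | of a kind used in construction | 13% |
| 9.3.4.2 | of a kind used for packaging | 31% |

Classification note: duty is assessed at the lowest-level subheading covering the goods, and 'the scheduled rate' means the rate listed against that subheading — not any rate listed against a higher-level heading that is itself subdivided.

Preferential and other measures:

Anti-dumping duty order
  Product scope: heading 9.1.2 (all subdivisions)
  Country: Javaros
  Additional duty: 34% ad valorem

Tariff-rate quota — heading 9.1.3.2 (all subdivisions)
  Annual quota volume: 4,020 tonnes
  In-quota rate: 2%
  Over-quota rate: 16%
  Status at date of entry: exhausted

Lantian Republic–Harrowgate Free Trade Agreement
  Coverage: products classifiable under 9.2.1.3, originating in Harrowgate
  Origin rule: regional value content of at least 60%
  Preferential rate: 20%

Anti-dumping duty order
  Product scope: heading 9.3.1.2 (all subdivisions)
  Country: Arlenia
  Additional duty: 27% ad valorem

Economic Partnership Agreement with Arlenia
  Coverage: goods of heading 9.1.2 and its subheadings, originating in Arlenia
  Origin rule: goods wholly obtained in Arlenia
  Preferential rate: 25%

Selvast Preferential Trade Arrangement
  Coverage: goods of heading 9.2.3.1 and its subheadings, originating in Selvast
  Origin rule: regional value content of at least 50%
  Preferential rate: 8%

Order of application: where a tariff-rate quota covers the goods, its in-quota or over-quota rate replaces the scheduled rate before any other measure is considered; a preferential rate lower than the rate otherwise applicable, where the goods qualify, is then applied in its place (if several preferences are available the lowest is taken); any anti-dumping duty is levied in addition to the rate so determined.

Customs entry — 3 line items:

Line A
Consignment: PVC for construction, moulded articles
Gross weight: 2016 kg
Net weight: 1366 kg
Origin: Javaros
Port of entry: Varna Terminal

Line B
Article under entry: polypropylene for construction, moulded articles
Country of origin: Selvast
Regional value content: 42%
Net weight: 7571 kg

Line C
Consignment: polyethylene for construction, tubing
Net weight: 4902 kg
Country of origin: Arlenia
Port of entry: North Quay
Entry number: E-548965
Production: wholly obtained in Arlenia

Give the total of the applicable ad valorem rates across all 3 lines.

54%

Line A: PVC → 9.2; moulded articles → 9.2.3; for construction → 9.2.3.2. Scheduled 22%. No special measure applies. → 22%.
Line B: polypropylene → 9.3; moulded articles → 9.3.2; for construction → 9.3.2.2. Scheduled 19%. Selvast agreement on 9.2.3.1: 9.3.2.2 not covered. → 19%.
Line C: polyethylene → 9.1; tubing → 9.1.2; for construction → 9.1.2.1. Scheduled 13%. Arlenia agreement on 9.1.2: wholly obtained → 25% available; preference 25% not lower than 13% → no reduction. → 13%.
Sum: 22% + 19% + 13% = 54%.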